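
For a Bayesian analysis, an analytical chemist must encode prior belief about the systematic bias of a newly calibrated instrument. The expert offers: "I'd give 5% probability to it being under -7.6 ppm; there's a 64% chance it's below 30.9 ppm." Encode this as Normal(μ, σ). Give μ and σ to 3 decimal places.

The p-quantile of Normal(μ,σ) is μ + z_p·σ, with z_{0.05} = -1.645 and z_{0.64} = 0.3585.
Eliminate σ: μ = (z₂·x₁ − z₁·x₂)/(z₂ − z₁) = (0.3585·-7.6 − (-1.645)·30.9)/2.003 = 24.011.
Then σ = (x₂ − x₁)/(z₂ − z₁) = (30.9 − -7.6)/2.003 = 19.218.

μ = 24.011, σ = 19.218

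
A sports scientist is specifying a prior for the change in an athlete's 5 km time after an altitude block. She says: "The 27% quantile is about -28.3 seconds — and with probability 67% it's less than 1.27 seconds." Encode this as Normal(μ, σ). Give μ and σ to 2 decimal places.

For Normal(μ,σ), the p-quantile is μ + z_p·σ. Here z_{0.27} = -0.6128, z_{0.67} = 0.4399.
So -28.3 = μ − 0.6128σ and 1.27 = μ + 0.4399σ.
Subtracting: σ = (1.27 − -28.3)/(0.4399 − (-0.6128)) = 28.09.
Then μ = -28.3 − (-0.6128)·28.09 = -11.09.

μ = -11.09, σ = 28.09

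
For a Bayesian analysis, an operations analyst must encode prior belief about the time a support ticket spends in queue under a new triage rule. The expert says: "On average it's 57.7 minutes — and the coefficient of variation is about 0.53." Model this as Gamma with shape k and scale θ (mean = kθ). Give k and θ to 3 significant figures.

For Gamma(k, scale θ): mean = kθ, variance = kθ², so CV = 1/√k.
CV = 0.53, hence k = 1/CV² = 3.56.
Then θ = mean/k = 57.7/3.56 = 16.2.

k ≈ 3.56, θ ≈ 16.2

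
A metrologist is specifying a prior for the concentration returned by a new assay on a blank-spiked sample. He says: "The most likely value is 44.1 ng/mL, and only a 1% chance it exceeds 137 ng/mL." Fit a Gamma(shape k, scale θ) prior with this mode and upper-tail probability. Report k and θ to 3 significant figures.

k ≈ 4.47, θ ≈ 12.7

Gamma(k,θ) with k>1 has mode (k−1)θ, so θ = 44.1/(k−1).
Need P(X < 137) = 0.99 with θ tied to k this way. Start at k = 2, θ = 44.1: P(X<137) ≈ 0.816.
Too low — raise k to concentrate. Iterating converges to k ≈ 4.47.
Then θ = 44.1/(4.47−1) ≈ 12.7.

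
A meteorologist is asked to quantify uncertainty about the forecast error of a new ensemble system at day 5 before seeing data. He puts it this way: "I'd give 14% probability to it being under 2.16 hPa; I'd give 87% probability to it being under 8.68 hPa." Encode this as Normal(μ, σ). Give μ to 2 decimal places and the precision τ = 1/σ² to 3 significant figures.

For Normal(μ,σ), the p-quantile is μ + z_p·σ. Here z_{0.14} = -1.08, z_{0.87} = 1.126.
So 2.16 = μ − 1.08σ and 8.68 = μ + 1.126σ.
Subtracting: σ = (8.68 − 2.16)/(1.126 − (-1.08)) = 2.95.
Then μ = 2.16 − (-1.08)·2.95 = 5.35.
Precision τ = 1/σ² = 1/2.955² = 0.115.

μ = 5.35, τ = 0.115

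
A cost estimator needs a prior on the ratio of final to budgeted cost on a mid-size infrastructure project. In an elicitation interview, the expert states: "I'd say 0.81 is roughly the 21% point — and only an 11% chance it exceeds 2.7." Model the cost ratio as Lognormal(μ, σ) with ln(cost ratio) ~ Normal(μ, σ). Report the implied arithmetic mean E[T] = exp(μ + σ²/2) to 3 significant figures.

If T ~ Lognormal(μ,σ) then ln T ~ Normal(μ,σ), so the p-quantile of ln T is μ + z_p·σ.
ln(0.81) = -0.2107 and ln(2.7) = 0.9933; z_{0.21} = -0.8064, z_{0.89} = 1.227.
σ = (0.9933 − -0.2107)/(1.227 − (-0.8064)) = 0.592.
μ = -0.2107 − (-0.8064)·0.592 = 0.267.
E[T] = exp(μ + σ²/2) = exp(0.267 + 0.1754) = 1.56.

E[T] ≈ 1.56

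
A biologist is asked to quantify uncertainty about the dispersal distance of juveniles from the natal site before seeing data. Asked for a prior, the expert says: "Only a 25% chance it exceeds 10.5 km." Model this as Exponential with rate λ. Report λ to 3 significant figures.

P(T > 10.5) = e^(−λ·10.5) = 0.25, so λ = −ln(0.25)/10.5 = 0.132.

λ ≈ 0.132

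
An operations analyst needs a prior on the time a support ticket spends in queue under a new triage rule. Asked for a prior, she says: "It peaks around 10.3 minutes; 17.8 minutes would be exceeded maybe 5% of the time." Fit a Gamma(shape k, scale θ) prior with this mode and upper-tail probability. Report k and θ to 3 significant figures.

Gamma(k,θ) with k>1 has mode (k−1)θ, so θ = 10.3/(k−1).
Need P(X < 17.8) = 0.95 with θ tied to k this way. Start at k = 2, θ = 10.3: P(X<17.8) ≈ 0.515.
Too low — raise k to concentrate. Iterating converges to k ≈ 10.3.
Then θ = 10.3/(10.3−1) ≈ 1.1.

k ≈ 10.3, θ ≈ 1.1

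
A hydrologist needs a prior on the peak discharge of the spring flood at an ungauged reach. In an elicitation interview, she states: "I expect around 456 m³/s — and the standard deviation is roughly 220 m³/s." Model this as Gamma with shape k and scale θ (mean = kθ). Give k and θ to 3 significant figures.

For Gamma(k, scale θ): mean = kθ, variance = kθ², so CV = 1/√k.
CV = SD/mean = 220/456 = 0.4825, hence k = 1/CV² = 4.3.
Then θ = mean/k = 456/4.3 = 106.

k ≈ 4.3, θ ≈ 106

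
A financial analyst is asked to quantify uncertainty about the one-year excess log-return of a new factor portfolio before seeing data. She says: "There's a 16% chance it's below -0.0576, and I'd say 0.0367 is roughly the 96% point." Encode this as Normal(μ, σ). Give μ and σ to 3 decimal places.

μ = -0.023, σ = 0.034

The p-quantile of Normal(μ,σ) is μ + z_p·σ, with z_{0.16} = -0.9945 and z_{0.96} = 1.751.
Eliminate σ: μ = (z₂·x₁ − z₁·x₂)/(z₂ − z₁) = (1.751·-0.0576 − (-0.9945)·0.0367)/2.745 = -0.023.
Then σ = (x₂ − x₁)/(z₂ − z₁) = (0.0367 − -0.0576)/2.745 = 0.034.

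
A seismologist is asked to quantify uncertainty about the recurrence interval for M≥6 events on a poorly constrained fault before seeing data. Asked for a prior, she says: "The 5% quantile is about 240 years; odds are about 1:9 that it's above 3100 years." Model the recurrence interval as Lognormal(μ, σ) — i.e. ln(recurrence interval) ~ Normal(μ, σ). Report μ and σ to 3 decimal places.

If T ~ Lognormal(μ,σ) then ln T ~ Normal(μ,σ), so the p-quantile of ln T is μ + z_p·σ.
ln(240) = 5.481 and ln(3100) = 8.039; z_{0.05} = -1.645, z_{0.9} = 1.282.
σ = (8.039 − 5.481)/(1.282 − (-1.645)) = 0.874.
μ = 5.481 − (-1.645)·0.874 = 6.919.

μ ≈ 6.919, σ ≈ 0.874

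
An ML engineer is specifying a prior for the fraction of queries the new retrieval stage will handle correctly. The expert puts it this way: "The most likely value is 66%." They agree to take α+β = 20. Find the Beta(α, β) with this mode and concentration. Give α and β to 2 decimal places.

For α,β > 1 the Beta mode is (α−1)/(α+β−2). With α+β = 20, the mode is (α−1)/18.
Set (α−1)/18 = 0.66 → α = 1 + 0.66·18 = 12.88.
β = 20 − α = 7.12.

α = 12.88, β = 7.12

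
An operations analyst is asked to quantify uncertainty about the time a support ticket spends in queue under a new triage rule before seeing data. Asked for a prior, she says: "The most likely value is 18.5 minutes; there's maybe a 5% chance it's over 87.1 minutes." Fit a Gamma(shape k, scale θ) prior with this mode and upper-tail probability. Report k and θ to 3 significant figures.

k ≈ 2.01, θ ≈ 18.3

Gamma(k,θ) with k>1 has mode (k−1)θ, so θ = 18.5/(k−1).
Need P(X < 87.1) = 0.95 with θ tied to k this way. Start at k = 2, θ = 18.5: P(X<87.1) ≈ 0.949.
Too low — raise k to concentrate. Iterating converges to k ≈ 2.01.
Then θ = 18.5/(2.01−1) ≈ 18.3.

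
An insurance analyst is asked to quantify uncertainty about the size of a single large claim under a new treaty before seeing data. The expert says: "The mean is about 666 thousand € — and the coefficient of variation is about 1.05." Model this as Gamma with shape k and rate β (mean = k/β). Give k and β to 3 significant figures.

For Gamma(k, rate β): mean = k/β, variance = k/β², so CV = 1/√k.
CV = 1.05, hence k = 1/CV² = 0.907.
Then β = k/mean = 0.907/666 = 0.00136.

k ≈ 0.907, β ≈ 0.00136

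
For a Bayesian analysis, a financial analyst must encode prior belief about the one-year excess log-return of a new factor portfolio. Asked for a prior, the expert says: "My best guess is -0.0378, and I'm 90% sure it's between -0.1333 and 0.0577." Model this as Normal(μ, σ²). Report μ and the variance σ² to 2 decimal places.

A symmetric 90% interval runs μ ± z·σ with z = 1.645.
Half-width = 0.0955, so σ = 0.0955/1.645 = 0.058 and σ² = 0.00.
μ is the stated best guess, -0.04.

μ = -0.04, σ² = 0.00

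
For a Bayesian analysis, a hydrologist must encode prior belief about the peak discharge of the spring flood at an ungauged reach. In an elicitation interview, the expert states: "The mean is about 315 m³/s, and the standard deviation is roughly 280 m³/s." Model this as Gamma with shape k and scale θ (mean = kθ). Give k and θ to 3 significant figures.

For Gamma(k, scale θ): mean = kθ, variance = kθ², so CV = 1/√k.
CV = SD/mean = 280/315 = 0.8889, hence k = 1/CV² = 1.27.
Then θ = mean/k = 315/1.27 = 249.

k ≈ 1.27, θ ≈ 249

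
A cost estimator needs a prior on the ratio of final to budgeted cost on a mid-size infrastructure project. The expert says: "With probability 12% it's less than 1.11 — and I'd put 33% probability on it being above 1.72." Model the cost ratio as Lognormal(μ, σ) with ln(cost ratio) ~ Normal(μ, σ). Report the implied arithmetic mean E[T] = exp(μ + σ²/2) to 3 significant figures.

E[T] ≈ 1.58

If T ~ Lognormal(μ,σ) then ln T ~ Normal(μ,σ), so the p-quantile of ln T is μ + z_p·σ.
ln(1.11) = 0.1044 and ln(1.72) = 0.5423; z_{0.12} = -1.175, z_{0.67} = 0.4399.
σ = (0.5423 − 0.1044)/(0.4399 − (-1.175)) = 0.271.
μ = 0.1044 − (-1.175)·0.271 = 0.423.
E[T] = exp(μ + σ²/2) = exp(0.423 + 0.0368) = 1.58.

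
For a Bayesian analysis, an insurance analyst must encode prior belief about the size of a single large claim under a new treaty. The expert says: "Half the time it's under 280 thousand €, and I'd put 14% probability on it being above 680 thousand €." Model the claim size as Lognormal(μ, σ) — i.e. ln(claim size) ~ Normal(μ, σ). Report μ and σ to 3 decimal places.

μ ≈ 5.635, σ ≈ 0.821

If T ~ Lognormal(μ,σ) then ln T ~ Normal(μ,σ), so the p-quantile of ln T is μ + z_p·σ.
ln(280) = 5.635 and ln(680) = 6.522; z_{0.5} = 0, z_{0.86} = 1.08.
σ = (6.522 − 5.635)/(1.08 − (0)) = 0.821.
μ = 5.635 − (0)·0.821 = 5.635.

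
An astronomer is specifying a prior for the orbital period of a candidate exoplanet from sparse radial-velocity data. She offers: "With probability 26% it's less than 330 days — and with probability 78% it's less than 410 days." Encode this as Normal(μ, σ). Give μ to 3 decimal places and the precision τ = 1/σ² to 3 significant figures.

μ = 366.359, τ = 0.000313

The p-quantile of Normal(μ,σ) is μ + z_p·σ, with z_{0.26} = -0.6433 and z_{0.78} = 0.7722.
Eliminate σ: μ = (z₂·x₁ − z₁·x₂)/(z₂ − z₁) = (0.7722·330 − (-0.6433)·410)/1.416 = 366.359.
Then σ = (x₂ − x₁)/(z₂ − z₁) = (410 − 330)/1.416 = 56.516.
Precision τ = 1/σ² = 1/56.52² = 0.000313.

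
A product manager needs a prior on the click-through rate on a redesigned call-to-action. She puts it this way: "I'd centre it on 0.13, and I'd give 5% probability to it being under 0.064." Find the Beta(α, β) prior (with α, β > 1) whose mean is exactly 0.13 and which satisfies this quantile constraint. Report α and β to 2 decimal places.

With mean 0.13 fixed, write α = 0.13s, β = 0.87s where s = α+β.
Need P(θ < 0.064) = 0.05 under Beta(0.13s, 0.87s). Normal approximation: (q−m)/√(m(1−m)/s) ≈ z_{0.05} = -1.64, so s ≈ 0.13·0.87·(-1.64)²/(0.064−0.13)² = 70.2.
At s = 70.2: P(θ<0.064) ≈ 0.029. Adjusting to match 0.05 gives s ≈ 54.13.
So α = 0.13·54.13 ≈ 7.04, β = 0.87·54.13 ≈ 47.09.

α ≈ 7.04, β ≈ 47.09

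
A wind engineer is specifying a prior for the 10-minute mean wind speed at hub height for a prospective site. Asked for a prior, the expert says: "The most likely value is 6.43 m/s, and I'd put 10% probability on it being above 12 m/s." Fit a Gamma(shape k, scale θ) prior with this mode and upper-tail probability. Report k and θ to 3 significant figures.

k ≈ 5.91, θ ≈ 1.31

Gamma(k,θ) with k>1 has mode (k−1)θ, so θ = 6.43/(k−1).
Need P(X < 12) = 0.9 with θ tied to k this way. Start at k = 2, θ = 6.43: P(X<12) ≈ 0.557.
Too low — raise k to concentrate. Iterating converges to k ≈ 5.91.
Then θ = 6.43/(5.91−1) ≈ 1.31.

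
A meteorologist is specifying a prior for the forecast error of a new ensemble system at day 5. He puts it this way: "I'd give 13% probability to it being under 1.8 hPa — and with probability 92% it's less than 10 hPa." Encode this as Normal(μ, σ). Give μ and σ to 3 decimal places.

For Normal(μ,σ), the p-quantile is μ + z_p·σ. Here z_{0.13} = -1.126, z_{0.92} = 1.405.
So 1.8 = μ − 1.126σ and 10 = μ + 1.405σ.
Subtracting: σ = (10 − 1.8)/(1.405 − (-1.126)) = 3.239.
Then μ = 1.8 − (-1.126)·3.239 = 5.449.

μ = 5.449, σ = 3.239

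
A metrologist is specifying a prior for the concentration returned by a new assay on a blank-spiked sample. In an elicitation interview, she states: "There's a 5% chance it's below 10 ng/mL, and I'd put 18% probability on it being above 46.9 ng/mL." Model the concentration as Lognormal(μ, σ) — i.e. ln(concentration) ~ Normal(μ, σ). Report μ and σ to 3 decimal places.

μ ≈ 3.295, σ ≈ 0.604

If T ~ Lognormal(μ,σ) then ln T ~ Normal(μ,σ), so the p-quantile of ln T is μ + z_p·σ.
ln(10) = 2.303 and ln(46.9) = 3.848; z_{0.05} = -1.645, z_{0.82} = 0.9154.
σ = (3.848 − 2.303)/(0.9154 − (-1.645)) = 0.604.
μ = 2.303 − (-1.645)·0.604 = 3.295.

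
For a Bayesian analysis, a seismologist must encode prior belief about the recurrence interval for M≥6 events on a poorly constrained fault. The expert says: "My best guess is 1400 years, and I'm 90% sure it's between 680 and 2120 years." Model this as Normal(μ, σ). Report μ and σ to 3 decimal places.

μ = 1400.000, σ = 437.729

A symmetric 90% interval runs μ ± z·σ with z = 1.645.
Half-width = 720, so σ = 720/1.645 = 437.729.
μ is the stated best guess, 1400.000.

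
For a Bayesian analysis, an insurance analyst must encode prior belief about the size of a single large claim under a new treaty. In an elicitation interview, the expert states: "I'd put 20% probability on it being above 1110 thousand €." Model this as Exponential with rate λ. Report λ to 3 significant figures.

λ ≈ 0.00145

P(T > 1110.0) = e^(−λ·1110.0) = 0.2, so λ = −ln(0.2)/1110.0 = 0.00145.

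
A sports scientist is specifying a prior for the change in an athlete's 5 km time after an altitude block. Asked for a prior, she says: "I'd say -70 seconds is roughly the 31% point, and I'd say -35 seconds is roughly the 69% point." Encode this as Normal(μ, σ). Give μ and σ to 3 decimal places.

For Normal(μ,σ), the p-quantile is μ + z_p·σ. Here z_{0.31} = -0.4959, z_{0.69} = 0.4959.
So -70 = μ − 0.4959σ and -35 = μ + 0.4959σ.
Subtracting: σ = (-35 − -70)/(0.4959 − (-0.4959)) = 35.293.
Then μ = -70 − (-0.4959)·35.293 = -52.500.

μ = -52.500, σ = 35.293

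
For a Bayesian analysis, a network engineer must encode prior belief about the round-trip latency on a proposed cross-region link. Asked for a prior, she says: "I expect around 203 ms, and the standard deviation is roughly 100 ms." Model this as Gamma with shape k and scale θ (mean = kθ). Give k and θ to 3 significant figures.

For Gamma(k, scale θ): mean = kθ, variance = kθ², so CV = 1/√k.
CV = SD/mean = 100/203 = 0.4926, hence k = 1/CV² = 4.12.
Then θ = mean/k = 203/4.12 = 49.3.

k ≈ 4.12, θ ≈ 49.3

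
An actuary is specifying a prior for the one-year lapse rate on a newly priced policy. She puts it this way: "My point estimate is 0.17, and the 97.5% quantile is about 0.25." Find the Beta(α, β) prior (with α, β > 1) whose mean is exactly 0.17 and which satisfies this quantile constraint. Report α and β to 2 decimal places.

With mean 0.17 fixed, write α = 0.17s, β = 0.83s where s = α+β.
Need P(θ < 0.25) = 0.975 under Beta(0.17s, 0.83s). Normal approximation: (q−m)/√(m(1−m)/s) ≈ z_{0.975} = 1.96, so s ≈ 0.17·0.83·(1.96)²/(0.25−0.17)² = 84.7.
At s = 84.7: P(θ<0.25) ≈ 0.966. Adjusting to match 0.975 gives s ≈ 98.00.
So α = 0.17·98.00 ≈ 16.66, β = 0.83·98.00 ≈ 81.34.

α ≈ 16.66, β ≈ 81.34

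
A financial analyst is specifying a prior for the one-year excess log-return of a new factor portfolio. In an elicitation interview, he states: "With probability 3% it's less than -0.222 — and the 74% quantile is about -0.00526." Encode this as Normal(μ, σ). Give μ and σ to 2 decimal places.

For Normal(μ,σ), the p-quantile is μ + z_p·σ. Here z_{0.03} = -1.881, z_{0.74} = 0.6433.
So -0.222 = μ − 1.881σ and -0.00526 = μ + 0.6433σ.
Subtracting: σ = (-0.00526 − -0.222)/(0.6433 − (-1.881)) = 0.09.
Then μ = -0.222 − (-1.881)·0.09 = -0.06.

μ = -0.06, σ = 0.09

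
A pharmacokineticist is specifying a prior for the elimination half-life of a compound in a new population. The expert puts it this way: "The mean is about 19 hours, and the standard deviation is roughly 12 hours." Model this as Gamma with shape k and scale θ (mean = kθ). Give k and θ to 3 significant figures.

For Gamma(k, scale θ): mean = kθ, variance = kθ², so CV = 1/√k.
CV = SD/mean = 12/19 = 0.6316, hence k = 1/CV² = 2.51.
Then θ = mean/k = 19/2.51 = 7.58.

k ≈ 2.51, θ ≈ 7.58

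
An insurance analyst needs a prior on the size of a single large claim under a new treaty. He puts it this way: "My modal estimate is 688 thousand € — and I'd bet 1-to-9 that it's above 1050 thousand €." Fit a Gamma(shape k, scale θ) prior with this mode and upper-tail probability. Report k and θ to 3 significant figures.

Gamma(k,θ) with k>1 has mode (k−1)θ, so θ = 688/(k−1).
Need P(X < 1050) = 0.9 with θ tied to k this way. Start at k = 2, θ = 688: P(X<1050) ≈ 0.451.
Too low — raise k to concentrate. Iterating converges to k ≈ 11.4.
Then θ = 688/(11.4−1) ≈ 65.9.

k ≈ 11.4, θ ≈ 65.9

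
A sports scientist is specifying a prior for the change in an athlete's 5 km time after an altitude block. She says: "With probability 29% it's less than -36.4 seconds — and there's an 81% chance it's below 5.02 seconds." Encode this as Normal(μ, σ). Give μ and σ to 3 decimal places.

For Normal(μ,σ), the p-quantile is μ + z_p·σ. Here z_{0.29} = -0.5534, z_{0.81} = 0.8779.
So -36.4 = μ − 0.5534σ and 5.02 = μ + 0.8779σ.
Subtracting: σ = (5.02 − -36.4)/(0.8779 − (-0.5534)) = 28.939.
Then μ = -36.4 − (-0.5534)·28.939 = -20.386.

μ = -20.386, σ = 28.939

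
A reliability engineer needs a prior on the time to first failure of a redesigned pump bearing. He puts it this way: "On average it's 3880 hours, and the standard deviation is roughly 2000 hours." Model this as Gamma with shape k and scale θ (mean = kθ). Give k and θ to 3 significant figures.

k ≈ 3.76, θ ≈ 1030

For Gamma(k, scale θ): mean = kθ, variance = kθ², so CV = 1/√k.
CV = SD/mean = 2000/3880 = 0.5155, hence k = 1/CV² = 3.76.
Then θ = mean/k = 3880/3.76 = 1030.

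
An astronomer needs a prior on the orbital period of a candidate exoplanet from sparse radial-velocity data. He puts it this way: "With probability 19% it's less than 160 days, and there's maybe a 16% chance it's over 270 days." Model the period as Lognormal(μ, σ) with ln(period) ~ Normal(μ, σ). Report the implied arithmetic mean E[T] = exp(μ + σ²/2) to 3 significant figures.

E[T] ≈ 213 days

If T ~ Lognormal(μ,σ) then ln T ~ Normal(μ,σ), so the p-quantile of ln T is μ + z_p·σ.
ln(160) = 5.075 and ln(270) = 5.598; z_{0.19} = -0.8779, z_{0.84} = 0.9945.
σ = (5.598 − 5.075)/(0.9945 − (-0.8779)) = 0.279.
μ = 5.075 − (-0.8779)·0.279 = 5.321.
E[T] = exp(μ + σ²/2) = exp(5.321 + 0.0390) = 213 days.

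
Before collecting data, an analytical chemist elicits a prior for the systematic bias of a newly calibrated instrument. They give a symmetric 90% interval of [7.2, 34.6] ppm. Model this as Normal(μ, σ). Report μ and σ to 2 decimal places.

μ = 20.90, σ = 8.33

A symmetric 90% interval runs μ ± z·σ with z = 1.645.
Half-width = 13.7, so σ = 13.7/1.645 = 8.33.
μ is the interval midpoint, 20.90.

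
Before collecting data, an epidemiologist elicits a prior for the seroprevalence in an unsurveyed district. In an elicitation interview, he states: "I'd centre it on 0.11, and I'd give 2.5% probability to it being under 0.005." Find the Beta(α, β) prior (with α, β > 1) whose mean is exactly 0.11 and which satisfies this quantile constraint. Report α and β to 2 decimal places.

With mean 0.11 fixed, write α = 0.11s, β = 0.89s where s = α+β.
Need P(θ < 0.005) = 0.025 under Beta(0.11s, 0.89s). Normal approximation: (q−m)/√(m(1−m)/s) ≈ z_{0.025} = -1.96, so s ≈ 0.11·0.89·(-1.96)²/(0.005−0.11)² = 34.1.
At s = 34.1: P(θ<0.005) ≈ 0.000. Adjusting to match 0.025 gives s ≈ 10.73.
So α = 0.11·10.73 ≈ 1.18, β = 0.89·10.73 ≈ 9.55.

α ≈ 1.18, β ≈ 9.55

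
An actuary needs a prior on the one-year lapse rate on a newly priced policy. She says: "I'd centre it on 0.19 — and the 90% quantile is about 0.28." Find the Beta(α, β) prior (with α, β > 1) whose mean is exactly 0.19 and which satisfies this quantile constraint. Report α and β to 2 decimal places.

α ≈ 6.31, β ≈ 26.89

With mean 0.19 fixed, write α = 0.19s, β = 0.81s where s = α+β.
Need P(θ < 0.28) = 0.9 under Beta(0.19s, 0.81s). Normal approximation: (q−m)/√(m(1−m)/s) ≈ z_{0.9} = 1.28, so s ≈ 0.19·0.81·(1.28)²/(0.28−0.19)² = 31.2.
At s = 31.2: P(θ<0.28) ≈ 0.894. Adjusting to match 0.9 gives s ≈ 33.20.
So α = 0.19·33.20 ≈ 6.31, β = 0.81·33.20 ≈ 26.89.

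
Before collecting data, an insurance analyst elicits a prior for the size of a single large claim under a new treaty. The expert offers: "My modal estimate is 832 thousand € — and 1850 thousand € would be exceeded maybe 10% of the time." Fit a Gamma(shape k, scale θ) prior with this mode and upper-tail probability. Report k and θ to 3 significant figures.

k ≈ 4.01, θ ≈ 276

Gamma(k,θ) with k>1 has mode (k−1)θ, so θ = 832/(k−1).
Need P(X < 1850) = 0.9 with θ tied to k this way. Start at k = 2, θ = 832: P(X<1850) ≈ 0.651.
Too low — raise k to concentrate. Iterating converges to k ≈ 4.01.
Then θ = 832/(4.01−1) ≈ 276.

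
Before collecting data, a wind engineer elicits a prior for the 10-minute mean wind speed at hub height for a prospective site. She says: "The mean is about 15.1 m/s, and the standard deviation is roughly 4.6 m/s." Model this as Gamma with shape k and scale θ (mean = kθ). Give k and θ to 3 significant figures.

k ≈ 10.8, θ ≈ 1.4

For Gamma(k, scale θ): mean = kθ, variance = kθ², so CV = 1/√k.
CV = SD/mean = 4.6/15.1 = 0.3046, hence k = 1/CV² = 10.8.
Then θ = mean/k = 15.1/10.8 = 1.4.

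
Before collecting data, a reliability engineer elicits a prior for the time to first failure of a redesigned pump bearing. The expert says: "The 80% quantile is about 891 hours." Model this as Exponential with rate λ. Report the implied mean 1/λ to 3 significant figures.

P(T < 891.0) = 1 − e^(−λ·891.0) = 0.8, so λ = −ln(1−0.8)/891.0 = −ln(0.2)/891.0 = 0.00181.
Mean = 1/λ = 554 hours.

mean ≈ 554 hours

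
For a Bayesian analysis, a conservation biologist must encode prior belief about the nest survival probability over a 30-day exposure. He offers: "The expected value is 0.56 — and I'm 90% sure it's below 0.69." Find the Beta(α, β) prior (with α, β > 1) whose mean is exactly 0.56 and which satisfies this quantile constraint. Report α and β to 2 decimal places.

α ≈ 12.97, β ≈ 10.19

With mean 0.56 fixed, write α = 0.56s, β = 0.44s where s = α+β.
Need P(θ < 0.69) = 0.9 under Beta(0.56s, 0.44s). Normal approximation: (q−m)/√(m(1−m)/s) ≈ z_{0.9} = 1.28, so s ≈ 0.56·0.44·(1.28)²/(0.69−0.56)² = 23.9.
At s = 23.9: P(θ<0.69) ≈ 0.904. Adjusting to match 0.9 gives s ≈ 23.16.
So α = 0.56·23.16 ≈ 12.97, β = 0.44·23.16 ≈ 10.19.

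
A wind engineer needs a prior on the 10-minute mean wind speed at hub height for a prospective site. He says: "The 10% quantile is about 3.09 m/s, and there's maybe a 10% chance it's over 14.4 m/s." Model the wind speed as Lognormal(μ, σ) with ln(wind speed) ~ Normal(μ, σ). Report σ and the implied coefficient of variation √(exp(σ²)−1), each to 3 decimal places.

σ ≈ 0.600, CV ≈ 0.659

If T ~ Lognormal(μ,σ) then ln T ~ Normal(μ,σ), so the p-quantile of ln T is μ + z_p·σ.
ln(3.09) = 1.128 and ln(14.4) = 2.667; z_{0.1} = -1.282, z_{0.9} = 1.282.
σ = (2.667 − 1.128)/(1.282 − (-1.282)) = 0.600.
μ = 1.128 − (-1.282)·0.600 = 1.898.
CV = √(exp(σ²)−1) = √(exp(0.3606)−1) = 0.659.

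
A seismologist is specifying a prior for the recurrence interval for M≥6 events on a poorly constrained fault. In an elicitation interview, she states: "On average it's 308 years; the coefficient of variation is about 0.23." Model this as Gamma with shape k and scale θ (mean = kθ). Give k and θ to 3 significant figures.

k ≈ 18.9, θ ≈ 16.3

For Gamma(k, scale θ): mean = kθ, variance = kθ², so CV = 1/√k.
CV = 0.23, hence k = 1/CV² = 18.9.
Then θ = mean/k = 308/18.9 = 16.3.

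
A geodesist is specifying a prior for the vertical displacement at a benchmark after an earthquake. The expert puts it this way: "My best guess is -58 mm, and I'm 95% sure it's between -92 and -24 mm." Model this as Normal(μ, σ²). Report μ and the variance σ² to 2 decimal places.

μ = -58.00, σ² = 300.93

A symmetric 95% interval runs μ ± z·σ with z = 1.96.
Half-width = 34, so σ = 34/1.96 = 17.347 and σ² = 300.93.
μ is the stated best guess, -58.00.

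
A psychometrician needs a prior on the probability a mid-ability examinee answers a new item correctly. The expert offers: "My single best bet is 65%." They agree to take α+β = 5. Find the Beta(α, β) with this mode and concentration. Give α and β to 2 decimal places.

For α,β > 1 the Beta mode is (α−1)/(α+β−2). With α+β = 5, the mode is (α−1)/3.
Set (α−1)/3 = 0.65 → α = 1 + 0.65·3 = 2.95.
β = 5 − α = 2.05.

α = 2.95, β = 2.05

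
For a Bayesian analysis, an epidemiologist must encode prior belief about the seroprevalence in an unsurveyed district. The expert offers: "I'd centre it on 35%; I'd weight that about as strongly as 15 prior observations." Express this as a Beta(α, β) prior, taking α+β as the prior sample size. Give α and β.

α = 5.25, β = 9.75

Under the effective-sample-size interpretation, Beta(α, β) has prior mean α/(α+β) and prior sample size α+β.
So α+β = 15 and α/(α+β) = 0.35, giving α = 0.35·15 = 5.25 and β = 15 − 5.25 = 9.75.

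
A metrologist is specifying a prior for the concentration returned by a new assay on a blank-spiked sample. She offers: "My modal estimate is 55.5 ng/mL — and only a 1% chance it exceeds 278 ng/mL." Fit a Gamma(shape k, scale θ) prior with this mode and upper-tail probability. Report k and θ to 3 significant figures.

Gamma(k,θ) with k>1 has mode (k−1)θ, so θ = 55.5/(k−1).
Need P(X < 278) = 0.99 with θ tied to k this way. Start at k = 2, θ = 55.5: P(X<278) ≈ 0.960.
Too low — raise k to concentrate. Iterating converges to k ≈ 2.51.
Then θ = 55.5/(2.51−1) ≈ 36.8.

k ≈ 2.51, θ ≈ 36.8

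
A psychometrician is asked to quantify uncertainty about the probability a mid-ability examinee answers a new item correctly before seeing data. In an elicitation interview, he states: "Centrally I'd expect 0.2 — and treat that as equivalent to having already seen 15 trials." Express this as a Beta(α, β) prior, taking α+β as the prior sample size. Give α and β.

α = 3, β = 12

Under the effective-sample-size interpretation, Beta(α, β) has prior mean α/(α+β) and prior sample size α+β.
So α+β = 15 and α/(α+β) = 0.2, giving α = 0.2·15 = 3 and β = 15 − 3 = 12.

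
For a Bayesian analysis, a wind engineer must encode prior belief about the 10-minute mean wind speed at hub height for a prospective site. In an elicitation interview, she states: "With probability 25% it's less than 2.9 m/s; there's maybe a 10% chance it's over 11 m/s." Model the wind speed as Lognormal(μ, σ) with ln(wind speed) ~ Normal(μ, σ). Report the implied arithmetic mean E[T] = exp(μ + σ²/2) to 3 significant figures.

E[T] ≈ 5.79 m/s

If T ~ Lognormal(μ,σ) then ln T ~ Normal(μ,σ), so the p-quantile of ln T is μ + z_p·σ.
ln(2.9) = 1.065 and ln(11) = 2.398; z_{0.25} = -0.6745, z_{0.9} = 1.282.
σ = (2.398 − 1.065)/(1.282 − (-0.6745)) = 0.682.
μ = 1.065 − (-0.6745)·0.682 = 1.524.
E[T] = exp(μ + σ²/2) = exp(1.524 + 0.2323) = 5.79 m/s.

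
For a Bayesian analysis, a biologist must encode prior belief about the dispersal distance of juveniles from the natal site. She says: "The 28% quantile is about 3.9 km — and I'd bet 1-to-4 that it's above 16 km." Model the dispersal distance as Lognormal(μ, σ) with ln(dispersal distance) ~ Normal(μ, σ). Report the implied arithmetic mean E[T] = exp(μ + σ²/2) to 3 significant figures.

E[T] ≈ 11.4 km

If T ~ Lognormal(μ,σ) then ln T ~ Normal(μ,σ), so the p-quantile of ln T is μ + z_p·σ.
ln(3.9) = 1.361 and ln(16) = 2.773; z_{0.28} = -0.5828, z_{0.8} = 0.8416.
σ = (2.773 − 1.361)/(0.8416 − (-0.5828)) = 0.991.
μ = 1.361 − (-0.5828)·0.991 = 1.939.
E[T] = exp(μ + σ²/2) = exp(1.939 + 0.4910) = 11.4 km.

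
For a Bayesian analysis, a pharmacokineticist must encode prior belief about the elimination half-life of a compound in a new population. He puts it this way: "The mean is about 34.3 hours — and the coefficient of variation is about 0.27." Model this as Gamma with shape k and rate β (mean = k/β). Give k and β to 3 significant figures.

k ≈ 13.7, β ≈ 0.4

For Gamma(k, rate β): mean = k/β, variance = k/β², so CV = 1/√k.
CV = 0.27, hence k = 1/CV² = 13.7.
Then β = k/mean = 13.7/34.3 = 0.4.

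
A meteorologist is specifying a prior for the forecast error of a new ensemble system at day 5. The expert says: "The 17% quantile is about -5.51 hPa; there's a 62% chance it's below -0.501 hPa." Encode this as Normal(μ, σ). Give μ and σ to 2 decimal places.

For Normal(μ,σ), the p-quantile is μ + z_p·σ. Here z_{0.17} = -0.9542, z_{0.62} = 0.3055.
So -5.51 = μ − 0.9542σ and -0.501 = μ + 0.3055σ.
Subtracting: σ = (-0.501 − -5.51)/(0.3055 − (-0.9542)) = 3.98.
Then μ = -5.51 − (-0.9542)·3.98 = -1.72.

μ = -1.72, σ = 3.98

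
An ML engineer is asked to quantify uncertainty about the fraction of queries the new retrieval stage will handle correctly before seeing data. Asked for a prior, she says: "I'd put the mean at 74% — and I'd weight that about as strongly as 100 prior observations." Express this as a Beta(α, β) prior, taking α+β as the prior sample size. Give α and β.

Under the effective-sample-size interpretation, Beta(α, β) has prior mean α/(α+β) and prior sample size α+β.
So α+β = 100 and α/(α+β) = 0.74, giving α = 0.74·100 = 74 and β = 100 − 74 = 26.

α = 74, β = 26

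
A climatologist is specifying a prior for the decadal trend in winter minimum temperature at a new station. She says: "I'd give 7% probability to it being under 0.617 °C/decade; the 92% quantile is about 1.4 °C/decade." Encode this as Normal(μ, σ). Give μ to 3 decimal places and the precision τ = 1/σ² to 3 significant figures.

For Normal(μ,σ), the p-quantile is μ + z_p·σ. Here z_{0.07} = -1.476, z_{0.92} = 1.405.
So 0.617 = μ − 1.476σ and 1.4 = μ + 1.405σ.
Subtracting: σ = (1.4 − 0.617)/(1.405 − (-1.476)) = 0.272.
Then μ = 0.617 − (-1.476)·0.272 = 1.018.
Precision τ = 1/σ² = 1/0.2718² = 13.5.

μ = 1.018, τ = 13.5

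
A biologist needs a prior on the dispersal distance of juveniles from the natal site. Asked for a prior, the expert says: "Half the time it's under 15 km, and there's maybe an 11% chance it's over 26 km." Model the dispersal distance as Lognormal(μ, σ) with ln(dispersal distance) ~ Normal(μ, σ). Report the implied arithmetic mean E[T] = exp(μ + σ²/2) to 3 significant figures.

E[T] ≈ 16.6 km

If T ~ Lognormal(μ,σ) then ln T ~ Normal(μ,σ), so the p-quantile of ln T is μ + z_p·σ.
ln(15) = 2.708 and ln(26) = 3.258; z_{0.5} = 0, z_{0.89} = 1.227.
σ = (3.258 − 2.708)/(1.227 − (0)) = 0.448.
μ = 2.708 − (0)·0.448 = 2.708.
E[T] = exp(μ + σ²/2) = exp(2.708 + 0.1006) = 16.6 km.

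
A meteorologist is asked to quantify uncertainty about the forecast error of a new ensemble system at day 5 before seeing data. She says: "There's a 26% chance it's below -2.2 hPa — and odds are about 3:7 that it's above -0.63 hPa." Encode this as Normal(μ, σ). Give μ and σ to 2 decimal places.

μ = -1.34, σ = 1.34

For Normal(μ,σ), the p-quantile is μ + z_p·σ. Here z_{0.26} = -0.6433, z_{0.7} = 0.5244.
So -2.2 = μ − 0.6433σ and -0.63 = μ + 0.5244σ.
Subtracting: σ = (-0.63 − -2.2)/(0.5244 − (-0.6433)) = 1.34.
Then μ = -2.2 − (-0.6433)·1.34 = -1.34.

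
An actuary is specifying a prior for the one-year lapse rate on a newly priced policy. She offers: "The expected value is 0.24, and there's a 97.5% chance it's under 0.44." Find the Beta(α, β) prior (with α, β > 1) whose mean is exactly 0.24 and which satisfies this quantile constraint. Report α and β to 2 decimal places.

α ≈ 4.98, β ≈ 15.78

With mean 0.24 fixed, write α = 0.24s, β = 0.76s where s = α+β.
Need P(θ < 0.44) = 0.975 under Beta(0.24s, 0.76s). Normal approximation: (q−m)/√(m(1−m)/s) ≈ z_{0.975} = 1.96, so s ≈ 0.24·0.76·(1.96)²/(0.44−0.24)² = 17.5.
At s = 17.5: P(θ<0.44) ≈ 0.965. Adjusting to match 0.975 gives s ≈ 20.77.
So α = 0.24·20.77 ≈ 4.98, β = 0.76·20.77 ≈ 15.78.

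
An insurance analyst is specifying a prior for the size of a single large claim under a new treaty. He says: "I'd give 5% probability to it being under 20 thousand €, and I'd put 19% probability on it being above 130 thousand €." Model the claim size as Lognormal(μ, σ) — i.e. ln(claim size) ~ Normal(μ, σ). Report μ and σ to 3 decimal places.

μ ≈ 4.216, σ ≈ 0.742

If T ~ Lognormal(μ,σ) then ln T ~ Normal(μ,σ), so the p-quantile of ln T is μ + z_p·σ.
ln(20) = 2.996 and ln(130) = 4.868; z_{0.05} = -1.645, z_{0.81} = 0.8779.
σ = (4.868 − 2.996)/(0.8779 − (-1.645)) = 0.742.
μ = 2.996 − (-1.645)·0.742 = 4.216.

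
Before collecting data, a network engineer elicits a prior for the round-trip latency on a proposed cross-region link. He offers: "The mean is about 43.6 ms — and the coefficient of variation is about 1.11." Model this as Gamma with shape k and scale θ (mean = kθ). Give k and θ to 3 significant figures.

For Gamma(k, scale θ): mean = kθ, variance = kθ², so CV = 1/√k.
CV = 1.11, hence k = 1/CV² = 0.812.
Then θ = mean/k = 43.6/0.812 = 53.7.

k ≈ 0.812, θ ≈ 53.7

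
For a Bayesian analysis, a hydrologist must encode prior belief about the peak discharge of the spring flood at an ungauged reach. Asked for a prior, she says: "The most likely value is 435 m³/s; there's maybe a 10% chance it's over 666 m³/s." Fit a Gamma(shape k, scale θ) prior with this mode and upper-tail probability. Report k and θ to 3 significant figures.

Gamma(k,θ) with k>1 has mode (k−1)θ, so θ = 435/(k−1).
Need P(X < 666) = 0.9 with θ tied to k this way. Start at k = 2, θ = 435: P(X<666) ≈ 0.453.
Too low — raise k to concentrate. Iterating converges to k ≈ 11.3.
Then θ = 435/(11.3−1) ≈ 42.3.

k ≈ 11.3, θ ≈ 42.3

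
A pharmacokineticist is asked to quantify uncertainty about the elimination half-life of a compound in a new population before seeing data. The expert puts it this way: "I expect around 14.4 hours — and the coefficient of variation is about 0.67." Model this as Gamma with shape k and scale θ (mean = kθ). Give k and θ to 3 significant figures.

For Gamma(k, scale θ): mean = kθ, variance = kθ², so CV = 1/√k.
CV = 0.67, hence k = 1/CV² = 2.23.
Then θ = mean/k = 14.4/2.23 = 6.46.

k ≈ 2.23, θ ≈ 6.46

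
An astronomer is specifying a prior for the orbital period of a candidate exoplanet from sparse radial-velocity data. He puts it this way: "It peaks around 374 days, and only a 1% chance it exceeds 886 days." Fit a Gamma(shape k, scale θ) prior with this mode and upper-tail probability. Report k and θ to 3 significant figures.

k ≈ 7.38, θ ≈ 58.6

Gamma(k,θ) with k>1 has mode (k−1)θ, so θ = 374/(k−1).
Need P(X < 886) = 0.99 with θ tied to k this way. Start at k = 2, θ = 374: P(X<886) ≈ 0.685.
Too low — raise k to concentrate. Iterating converges to k ≈ 7.38.
Then θ = 374/(7.38−1) ≈ 58.6.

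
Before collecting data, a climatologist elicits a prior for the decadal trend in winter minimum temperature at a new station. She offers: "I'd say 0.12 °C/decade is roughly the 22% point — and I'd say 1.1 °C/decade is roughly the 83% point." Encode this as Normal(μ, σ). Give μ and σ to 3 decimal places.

For Normal(μ,σ), the p-quantile is μ + z_p·σ. Here z_{0.22} = -0.7722, z_{0.83} = 0.9542.
So 0.12 = μ − 0.7722σ and 1.1 = μ + 0.9542σ.
Subtracting: σ = (1.1 − 0.12)/(0.9542 − (-0.7722)) = 0.568.
Then μ = 0.12 − (-0.7722)·0.568 = 0.558.

μ = 0.558, σ = 0.568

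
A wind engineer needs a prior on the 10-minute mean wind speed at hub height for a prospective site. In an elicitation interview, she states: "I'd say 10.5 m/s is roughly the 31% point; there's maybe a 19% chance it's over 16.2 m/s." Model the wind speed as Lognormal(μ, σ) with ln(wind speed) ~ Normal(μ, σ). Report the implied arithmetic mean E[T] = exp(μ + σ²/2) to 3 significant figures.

E[T] ≈ 12.9 m/s

If T ~ Lognormal(μ,σ) then ln T ~ Normal(μ,σ), so the p-quantile of ln T is μ + z_p·σ.
ln(10.5) = 2.351 and ln(16.2) = 2.785; z_{0.31} = -0.4959, z_{0.81} = 0.8779.
σ = (2.785 − 2.351)/(0.8779 − (-0.4959)) = 0.316.
μ = 2.351 − (-0.4959)·0.316 = 2.508.
E[T] = exp(μ + σ²/2) = exp(2.508 + 0.0498) = 12.9 m/s.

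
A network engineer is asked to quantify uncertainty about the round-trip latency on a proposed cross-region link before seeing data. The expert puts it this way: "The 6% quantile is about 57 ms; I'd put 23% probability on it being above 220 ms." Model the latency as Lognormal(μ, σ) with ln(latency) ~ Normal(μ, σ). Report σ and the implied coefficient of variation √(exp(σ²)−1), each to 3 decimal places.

σ ≈ 0.589, CV ≈ 0.644

If T ~ Lognormal(μ,σ) then ln T ~ Normal(μ,σ), so the p-quantile of ln T is μ + z_p·σ.
ln(57) = 4.043 and ln(220) = 5.394; z_{0.06} = -1.555, z_{0.77} = 0.7388.
σ = (5.394 − 4.043)/(0.7388 − (-1.555)) = 0.589.
μ = 4.043 − (-1.555)·0.589 = 4.959.
CV = √(exp(σ²)−1) = √(exp(0.3467)−1) = 0.644.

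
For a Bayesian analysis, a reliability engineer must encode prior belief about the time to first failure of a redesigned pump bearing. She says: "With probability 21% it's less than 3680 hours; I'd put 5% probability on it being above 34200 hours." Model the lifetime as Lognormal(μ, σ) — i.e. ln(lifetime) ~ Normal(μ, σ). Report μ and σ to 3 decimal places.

μ ≈ 8.944, σ ≈ 0.909

If T ~ Lognormal(μ,σ) then ln T ~ Normal(μ,σ), so the p-quantile of ln T is μ + z_p·σ.
ln(3680) = 8.211 and ln(34200) = 10.44; z_{0.21} = -0.8064, z_{0.95} = 1.645.
σ = (10.44 − 8.211)/(1.645 − (-0.8064)) = 0.909.
μ = 8.211 − (-0.8064)·0.909 = 8.944.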